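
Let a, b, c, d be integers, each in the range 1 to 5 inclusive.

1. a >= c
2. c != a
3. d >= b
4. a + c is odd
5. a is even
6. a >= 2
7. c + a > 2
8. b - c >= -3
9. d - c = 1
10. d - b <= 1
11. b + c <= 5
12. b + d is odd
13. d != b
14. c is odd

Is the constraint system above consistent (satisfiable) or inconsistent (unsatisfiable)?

Try a = 4, b = 1, c = 1, d = 2.
Check constraint 7: c + a = 5; constraint 8: b - c = 0; constraint 9: d - c = 1. The remaining constraints are straightforward to verify.

Satisfiable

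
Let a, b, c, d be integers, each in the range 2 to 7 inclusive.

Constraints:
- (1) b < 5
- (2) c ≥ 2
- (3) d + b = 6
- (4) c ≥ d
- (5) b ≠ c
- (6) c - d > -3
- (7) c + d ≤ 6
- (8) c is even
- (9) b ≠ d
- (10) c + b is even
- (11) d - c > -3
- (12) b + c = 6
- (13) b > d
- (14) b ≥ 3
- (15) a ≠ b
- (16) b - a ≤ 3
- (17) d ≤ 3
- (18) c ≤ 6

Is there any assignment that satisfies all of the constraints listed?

Satisfiable

One satisfying assignment is a = 2, b = 4, c = 2, d = 2.
For the less obvious constraints — constraint 3: d + b = 6; constraint 6: c - d = 0; constraint 7: c + d = 4 — and the others hold by inspection.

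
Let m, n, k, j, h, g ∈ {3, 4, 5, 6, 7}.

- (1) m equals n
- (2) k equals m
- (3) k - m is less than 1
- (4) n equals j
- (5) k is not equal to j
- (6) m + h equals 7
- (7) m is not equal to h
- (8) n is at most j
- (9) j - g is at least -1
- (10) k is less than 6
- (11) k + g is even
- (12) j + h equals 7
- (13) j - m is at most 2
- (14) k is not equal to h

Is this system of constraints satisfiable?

From constraints 1, 2, and 4, k = m = n = j, so k = j. But constraint 5 says k ≠ j. Contradiction.

Unsatisfiable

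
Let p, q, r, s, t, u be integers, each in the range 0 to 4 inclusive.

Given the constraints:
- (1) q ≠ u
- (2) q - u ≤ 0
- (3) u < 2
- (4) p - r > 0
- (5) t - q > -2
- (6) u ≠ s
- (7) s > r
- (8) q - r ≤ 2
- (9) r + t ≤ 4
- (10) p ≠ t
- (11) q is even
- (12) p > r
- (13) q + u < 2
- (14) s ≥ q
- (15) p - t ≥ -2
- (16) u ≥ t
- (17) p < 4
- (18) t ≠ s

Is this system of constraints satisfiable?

Satisfiable

Setting (p, q, r, s, t, u) = (2, 0, 0, 3, 1, 1) satisfies everything: constraint 2: q - u = -1; constraint 4: p - r = 2, and the others follow.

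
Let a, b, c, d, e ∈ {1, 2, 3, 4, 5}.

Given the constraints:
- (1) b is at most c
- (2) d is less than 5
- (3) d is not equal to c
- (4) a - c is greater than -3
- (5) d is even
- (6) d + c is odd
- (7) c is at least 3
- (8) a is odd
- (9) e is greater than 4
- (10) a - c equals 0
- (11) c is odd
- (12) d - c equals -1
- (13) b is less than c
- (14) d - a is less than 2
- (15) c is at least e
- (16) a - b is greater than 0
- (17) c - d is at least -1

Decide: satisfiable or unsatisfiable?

Setting (a, b, c, d, e) = (5, 2, 5, 4, 5) satisfies everything: constraint 4: a - c = 0; constraint 10: a - c = 0; constraint 12: d - c = -1, and the others follow.

Satisfiable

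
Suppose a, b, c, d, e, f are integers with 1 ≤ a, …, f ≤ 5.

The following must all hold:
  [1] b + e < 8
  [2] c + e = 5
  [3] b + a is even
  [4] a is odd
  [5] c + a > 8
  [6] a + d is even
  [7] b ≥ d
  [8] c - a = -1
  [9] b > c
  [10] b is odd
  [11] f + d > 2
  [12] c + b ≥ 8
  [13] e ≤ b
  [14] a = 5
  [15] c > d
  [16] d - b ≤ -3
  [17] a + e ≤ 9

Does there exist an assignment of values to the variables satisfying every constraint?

Satisfiable

The assignment a = 5, b = 5, c = 4, d = 1, e = 1, f = 4 works:
  constraint 1 holds since b + e = 6.
  constraint 2 holds since c + e = 5.
The rest check out directly.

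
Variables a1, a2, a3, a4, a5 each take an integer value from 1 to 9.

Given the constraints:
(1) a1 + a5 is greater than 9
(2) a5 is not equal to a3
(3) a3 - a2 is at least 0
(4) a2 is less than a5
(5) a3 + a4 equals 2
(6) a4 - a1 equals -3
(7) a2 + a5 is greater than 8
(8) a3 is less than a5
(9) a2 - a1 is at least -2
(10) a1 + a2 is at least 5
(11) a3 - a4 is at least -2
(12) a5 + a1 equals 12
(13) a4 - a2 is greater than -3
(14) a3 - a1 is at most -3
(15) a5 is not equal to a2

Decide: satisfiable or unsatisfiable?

Unsatisfiable

Constraints 3, 9, and 14 give a2 − a1 ≥ -2, a1 − a3 ≥ 3, a3 − a2 ≥ 0.
Adding all 3 inequalities: the left sides telescope to 0, and the right sides sum to (-2) + 3 + 0 = 1. So 0 ≥ 1, which is false.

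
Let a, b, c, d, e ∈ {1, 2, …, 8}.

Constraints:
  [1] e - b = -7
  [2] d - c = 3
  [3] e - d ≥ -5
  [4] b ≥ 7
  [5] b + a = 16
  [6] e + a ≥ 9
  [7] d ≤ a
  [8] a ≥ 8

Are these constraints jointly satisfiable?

Satisfiable

One satisfying assignment is a = 8, b = 8, c = 3, d = 6, e = 1.
For the less obvious constraints — constraint 1: e - b = -7; constraint 2: d - c = 3 — and the others hold by inspection.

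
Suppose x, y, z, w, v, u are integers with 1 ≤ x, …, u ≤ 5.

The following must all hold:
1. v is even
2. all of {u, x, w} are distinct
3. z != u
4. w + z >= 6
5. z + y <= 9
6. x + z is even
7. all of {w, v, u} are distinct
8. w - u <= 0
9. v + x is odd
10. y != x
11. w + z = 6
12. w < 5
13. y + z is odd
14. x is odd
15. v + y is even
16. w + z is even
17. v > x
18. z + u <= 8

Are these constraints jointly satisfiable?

Take x = 1, y = 4, z = 3, w = 3, v = 2, u = 4. Then constraint 4: w + z = 6; constraint 5: z + y = 7, and every other listed constraint is also met.

Satisfiable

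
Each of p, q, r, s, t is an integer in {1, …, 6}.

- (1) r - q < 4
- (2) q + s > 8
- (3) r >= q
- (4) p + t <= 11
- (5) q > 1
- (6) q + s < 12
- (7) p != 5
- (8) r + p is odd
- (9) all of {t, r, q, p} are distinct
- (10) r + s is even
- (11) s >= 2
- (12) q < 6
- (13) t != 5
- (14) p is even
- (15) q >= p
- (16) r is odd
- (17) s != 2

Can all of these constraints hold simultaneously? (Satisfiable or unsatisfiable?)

The assignment p = 2, q = 4, r = 5, s = 5, t = 6 works:
  constraint 1 holds since r - q = 1.
  constraint 2 holds since q + s = 9.
  constraint 4 holds since p + t = 8.
The rest check out directly.

Satisfiable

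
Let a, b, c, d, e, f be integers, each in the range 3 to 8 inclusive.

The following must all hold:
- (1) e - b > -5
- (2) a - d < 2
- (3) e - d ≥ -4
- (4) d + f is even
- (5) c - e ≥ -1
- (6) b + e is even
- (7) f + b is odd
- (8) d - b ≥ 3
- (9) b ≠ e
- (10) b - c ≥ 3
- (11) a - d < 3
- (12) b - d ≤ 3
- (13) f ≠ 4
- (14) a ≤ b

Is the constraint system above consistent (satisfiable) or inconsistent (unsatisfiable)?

Constraints 3, 5, 8, and 10 give c − e ≥ -1, e − d ≥ -4, d − b ≥ 3, b − c ≥ 3.
Adding all 4 inequalities: the left sides telescope to 0, and the right sides sum to (-1) + (-4) + 3 + 3 = 1. So 0 ≥ 1, which is false.

Unsatisfiable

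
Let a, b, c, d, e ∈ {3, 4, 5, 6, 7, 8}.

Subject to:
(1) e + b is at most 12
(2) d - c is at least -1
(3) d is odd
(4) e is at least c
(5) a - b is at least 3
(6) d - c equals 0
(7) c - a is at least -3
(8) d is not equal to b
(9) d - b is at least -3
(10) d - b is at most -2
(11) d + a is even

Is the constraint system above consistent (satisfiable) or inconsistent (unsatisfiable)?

Constraints 2, 5, 7, and 10 give b − d ≥ 2, d − c ≥ -1, c − a ≥ -3, a − b ≥ 3.
Adding all 4 inequalities: the left sides telescope to 0, and the right sides sum to 2 + (-1) + (-3) + 3 = 1. So 0 ≥ 1, which is false.

Unsatisfiable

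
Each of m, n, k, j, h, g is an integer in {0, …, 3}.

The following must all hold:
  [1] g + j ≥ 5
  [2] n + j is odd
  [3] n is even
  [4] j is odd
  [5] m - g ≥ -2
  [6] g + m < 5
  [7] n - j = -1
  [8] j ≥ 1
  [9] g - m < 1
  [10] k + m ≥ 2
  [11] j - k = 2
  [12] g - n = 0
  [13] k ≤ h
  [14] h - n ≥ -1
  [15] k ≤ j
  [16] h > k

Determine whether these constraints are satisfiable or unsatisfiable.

Satisfiable

One satisfying assignment is m = 2, n = 2, k = 1, j = 3, h = 3, g = 2.
For the less obvious constraints — constraint 1: g + j = 5; constraint 5: m - g = 0; constraint 6: g + m = 4 — and the others hold by inspection.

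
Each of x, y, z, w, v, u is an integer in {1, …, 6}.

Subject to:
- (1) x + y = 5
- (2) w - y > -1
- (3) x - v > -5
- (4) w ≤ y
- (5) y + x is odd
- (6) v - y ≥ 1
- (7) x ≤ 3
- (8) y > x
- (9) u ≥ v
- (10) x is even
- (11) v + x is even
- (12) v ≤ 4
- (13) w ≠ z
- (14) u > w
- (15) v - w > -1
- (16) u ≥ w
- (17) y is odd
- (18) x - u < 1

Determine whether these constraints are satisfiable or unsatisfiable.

Setting (x, y, z, w, v, u) = (2, 3, 1, 3, 4, 4) satisfies everything: constraint 1: x + y = 5; constraint 2: w - y = 0, and the others follow.

Satisfiable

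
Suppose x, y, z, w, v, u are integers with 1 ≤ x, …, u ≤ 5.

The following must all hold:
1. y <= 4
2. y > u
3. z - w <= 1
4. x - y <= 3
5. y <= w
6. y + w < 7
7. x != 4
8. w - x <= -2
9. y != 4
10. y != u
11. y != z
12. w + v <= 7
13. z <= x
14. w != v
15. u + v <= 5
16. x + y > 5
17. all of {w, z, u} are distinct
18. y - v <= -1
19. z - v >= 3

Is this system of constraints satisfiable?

Constraints 3, 4, 8, 18, and 19 give z − v ≥ 3, v − y ≥ 1, y − x ≥ -3, x − w ≥ 2, w − z ≥ -1.
Adding all 5 inequalities: the left sides telescope to 0, and the right sides sum to 3 + 1 + (-3) + 2 + (-1) = 2. So 0 ≥ 2, which is false.

Unsatisfiable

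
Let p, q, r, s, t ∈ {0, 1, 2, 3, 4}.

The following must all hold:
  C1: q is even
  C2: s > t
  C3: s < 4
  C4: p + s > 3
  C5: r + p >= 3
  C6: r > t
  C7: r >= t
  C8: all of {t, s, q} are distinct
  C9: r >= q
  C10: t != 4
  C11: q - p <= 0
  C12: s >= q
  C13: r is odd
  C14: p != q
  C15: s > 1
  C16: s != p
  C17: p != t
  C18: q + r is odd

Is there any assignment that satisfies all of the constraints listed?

Satisfiable

Try p = 3, q = 0, r = 3, s = 2, t = 1.
Check constraint 4: p + s = 5; constraint 5: r + p = 6. The remaining constraints are straightforward to verify.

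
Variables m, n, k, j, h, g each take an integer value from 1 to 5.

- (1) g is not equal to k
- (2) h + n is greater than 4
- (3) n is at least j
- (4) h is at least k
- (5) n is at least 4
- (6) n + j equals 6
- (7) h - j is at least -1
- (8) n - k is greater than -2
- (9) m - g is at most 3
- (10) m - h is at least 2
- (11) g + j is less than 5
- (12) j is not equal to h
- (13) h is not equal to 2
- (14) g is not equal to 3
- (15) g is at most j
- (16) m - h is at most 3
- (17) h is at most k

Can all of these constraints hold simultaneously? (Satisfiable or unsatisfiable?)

Setting (m, n, k, j, h, g) = (5, 4, 3, 2, 3, 2) satisfies everything: constraint 2: h + n = 7; constraint 6: n + j = 6; constraint 7: h - j = 1, and the others follow.

Satisfiable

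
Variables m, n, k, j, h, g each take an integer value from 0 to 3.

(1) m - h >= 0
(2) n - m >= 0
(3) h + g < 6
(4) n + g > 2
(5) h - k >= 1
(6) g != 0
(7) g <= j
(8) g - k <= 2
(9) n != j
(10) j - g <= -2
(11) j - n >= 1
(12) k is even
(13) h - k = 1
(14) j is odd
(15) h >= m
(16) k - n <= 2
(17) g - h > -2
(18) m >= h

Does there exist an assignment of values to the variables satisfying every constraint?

Unsatisfiable

Constraints 1, 2, 5, 8, 10, and 11 give k − g ≥ -2, g − j ≥ 2, j − n ≥ 1, n − m ≥ 0, m − h ≥ 0, h − k ≥ 1.
Adding all 6 inequalities: the left sides telescope to 0, and the right sides sum to (-2) + 2 + 1 + 0 + 0 + 1 = 2. So 0 ≥ 2, which is false.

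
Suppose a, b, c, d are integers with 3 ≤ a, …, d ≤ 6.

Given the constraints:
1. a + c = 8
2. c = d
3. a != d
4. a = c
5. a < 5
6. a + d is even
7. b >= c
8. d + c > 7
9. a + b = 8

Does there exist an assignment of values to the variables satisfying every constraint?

From constraints 2 and 4, a = c = d, so a = d. But constraint 3 says a ≠ d. Contradiction.

Unsatisfiable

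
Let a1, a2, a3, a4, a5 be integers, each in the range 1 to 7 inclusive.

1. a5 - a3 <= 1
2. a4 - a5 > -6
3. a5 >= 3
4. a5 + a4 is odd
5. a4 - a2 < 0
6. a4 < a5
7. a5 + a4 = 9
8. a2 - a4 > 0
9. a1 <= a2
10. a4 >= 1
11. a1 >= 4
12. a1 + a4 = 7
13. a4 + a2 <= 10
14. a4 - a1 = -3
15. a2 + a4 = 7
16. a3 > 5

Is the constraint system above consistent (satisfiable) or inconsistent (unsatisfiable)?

Satisfiable

Setting (a1, a2, a3, a4, a5) = (5, 5, 7, 2, 7) satisfies everything: constraint 1: a5 - a3 = 0; constraint 2: a4 - a5 = -5, and the others follow.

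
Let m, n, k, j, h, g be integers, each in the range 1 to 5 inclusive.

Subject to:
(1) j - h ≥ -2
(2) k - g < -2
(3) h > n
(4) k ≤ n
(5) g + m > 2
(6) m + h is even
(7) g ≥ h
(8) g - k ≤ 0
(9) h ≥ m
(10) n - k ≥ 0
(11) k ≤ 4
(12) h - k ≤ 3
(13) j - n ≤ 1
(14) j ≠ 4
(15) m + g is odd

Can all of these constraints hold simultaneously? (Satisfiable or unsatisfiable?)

Constraints 3, 7, 8, and 10 give n < h, h ≤ g, g ≤ k, k ≤ n. Chaining: n < h ≤ g ≤ k ≤ n, which forces n < n — impossible.

Unsatisfiable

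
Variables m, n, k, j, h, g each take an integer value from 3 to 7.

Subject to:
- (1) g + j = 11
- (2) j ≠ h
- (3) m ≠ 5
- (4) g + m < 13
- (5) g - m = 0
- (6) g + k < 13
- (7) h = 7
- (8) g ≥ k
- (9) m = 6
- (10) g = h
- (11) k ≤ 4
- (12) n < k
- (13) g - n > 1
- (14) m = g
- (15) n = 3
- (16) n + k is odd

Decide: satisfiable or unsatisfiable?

Unsatisfiable

Constraint 9 fixes m = 6 and constraint 7 fixes h = 7. Constraints 10 and 14 give m = g = h, so m = h. But 6 ≠ 7 — contradiction.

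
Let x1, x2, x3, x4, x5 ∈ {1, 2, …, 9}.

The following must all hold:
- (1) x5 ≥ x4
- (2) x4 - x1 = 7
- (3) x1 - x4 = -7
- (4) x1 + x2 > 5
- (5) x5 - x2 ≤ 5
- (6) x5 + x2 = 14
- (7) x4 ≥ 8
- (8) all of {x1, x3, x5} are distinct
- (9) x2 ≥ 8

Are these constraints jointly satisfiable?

From constraints 1 and 7: x5 ≥ x4 ≥ 8. From constraint 9: x2 ≥ 8. Hence x5 + x2 ≥ 16. But constraint 6 requires x5 + x2 = 14, and 14 < 16. Contradiction.

Unsatisfiable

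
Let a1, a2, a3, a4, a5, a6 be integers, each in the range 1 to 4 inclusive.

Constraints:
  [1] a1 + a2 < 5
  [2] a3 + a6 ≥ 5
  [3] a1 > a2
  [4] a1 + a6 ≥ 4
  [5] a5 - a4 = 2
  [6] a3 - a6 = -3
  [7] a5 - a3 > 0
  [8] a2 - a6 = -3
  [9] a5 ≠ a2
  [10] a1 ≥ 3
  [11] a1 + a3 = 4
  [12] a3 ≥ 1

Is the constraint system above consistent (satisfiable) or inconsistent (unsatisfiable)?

The assignment a1 = 3, a2 = 1, a3 = 1, a4 = 2, a5 = 4, a6 = 4 works:
  constraint 1 holds since a1 + a2 = 4.
  constraint 2 holds since a3 + a6 = 5.
The rest check out directly.

Satisfiable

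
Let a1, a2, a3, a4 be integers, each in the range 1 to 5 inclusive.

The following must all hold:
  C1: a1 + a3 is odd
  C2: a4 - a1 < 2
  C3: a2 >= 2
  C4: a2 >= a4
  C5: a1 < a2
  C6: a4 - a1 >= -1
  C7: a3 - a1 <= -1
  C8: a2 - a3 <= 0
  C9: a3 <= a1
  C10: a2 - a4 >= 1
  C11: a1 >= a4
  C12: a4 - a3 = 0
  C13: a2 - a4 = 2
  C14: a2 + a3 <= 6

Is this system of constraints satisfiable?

Unsatisfiable

Constraints 6, 7, 8, and 10 give a4 − a1 ≥ -1, a1 − a3 ≥ 1, a3 − a2 ≥ 0, a2 − a4 ≥ 1.
Adding all 4 inequalities: the left sides telescope to 0, and the right sides sum to (-1) + 1 + 0 + 1 = 1. So 0 ≥ 1, which is false.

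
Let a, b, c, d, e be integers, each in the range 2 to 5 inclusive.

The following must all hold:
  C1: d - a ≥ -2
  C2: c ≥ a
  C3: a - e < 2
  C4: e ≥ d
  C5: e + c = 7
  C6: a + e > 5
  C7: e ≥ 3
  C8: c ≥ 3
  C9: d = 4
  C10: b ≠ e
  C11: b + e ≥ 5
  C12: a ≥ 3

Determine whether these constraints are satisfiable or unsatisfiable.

Satisfiable

One satisfying assignment is a = 3, b = 3, c = 3, d = 4, e = 4.
For the less obvious constraints — constraint 1: d - a = 1; constraint 3: a - e = -1 — and the others hold by inspection.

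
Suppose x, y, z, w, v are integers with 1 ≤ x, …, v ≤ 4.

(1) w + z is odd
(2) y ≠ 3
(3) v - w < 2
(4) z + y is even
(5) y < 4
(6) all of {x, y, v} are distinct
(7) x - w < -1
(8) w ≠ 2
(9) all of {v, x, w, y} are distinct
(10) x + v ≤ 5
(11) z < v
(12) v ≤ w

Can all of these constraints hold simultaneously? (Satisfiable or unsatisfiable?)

Try x = 2, y = 1, z = 1, w = 4, v = 3.
Check constraint 3: v - w = -1; constraint 7: x - w = -2. The remaining constraints are straightforward to verify.

Satisfiable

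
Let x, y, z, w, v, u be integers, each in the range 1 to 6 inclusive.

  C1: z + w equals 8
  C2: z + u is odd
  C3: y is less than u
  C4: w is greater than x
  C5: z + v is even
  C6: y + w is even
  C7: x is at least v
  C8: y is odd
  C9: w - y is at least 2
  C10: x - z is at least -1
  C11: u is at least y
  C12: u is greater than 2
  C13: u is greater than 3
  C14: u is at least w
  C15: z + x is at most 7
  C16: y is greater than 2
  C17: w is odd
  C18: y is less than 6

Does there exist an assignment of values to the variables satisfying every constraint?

Satisfiable

The assignment x = 3, y = 3, z = 3, w = 5, v = 3, u = 6 works:
  constraint 1 holds since z + w = 8.
  constraint 9 holds since w - y = 2.
The rest check out directly.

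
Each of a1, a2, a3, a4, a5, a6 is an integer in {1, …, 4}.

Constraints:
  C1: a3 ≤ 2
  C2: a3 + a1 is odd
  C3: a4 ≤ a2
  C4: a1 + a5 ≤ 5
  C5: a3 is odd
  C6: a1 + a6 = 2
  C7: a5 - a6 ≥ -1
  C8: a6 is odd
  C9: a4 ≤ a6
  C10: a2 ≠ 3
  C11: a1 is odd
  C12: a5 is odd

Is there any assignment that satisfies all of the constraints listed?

Constraint 5 makes a3 odd and constraint 11 makes a1 odd, so a3 + a1 must be even. Constraint 2 says a3 + a1 is odd — contradiction.

Unsatisfiable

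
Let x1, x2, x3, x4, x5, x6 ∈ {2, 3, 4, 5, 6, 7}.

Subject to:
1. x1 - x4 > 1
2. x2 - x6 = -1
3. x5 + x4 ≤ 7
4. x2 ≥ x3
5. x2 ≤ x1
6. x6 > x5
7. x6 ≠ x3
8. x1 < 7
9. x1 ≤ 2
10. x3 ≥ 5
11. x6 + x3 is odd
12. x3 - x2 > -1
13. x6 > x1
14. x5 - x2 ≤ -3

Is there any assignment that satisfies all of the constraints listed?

From constraints 4 and 10: x2 ≥ x3 and x3 ≥ 5, so x2 ≥ 5. From constraints 5 and 9: x2 ≤ x1 and x1 ≤ 2, so x2 ≤ 2. But 2 < 5, so no value of x2 works.

Unsatisfiable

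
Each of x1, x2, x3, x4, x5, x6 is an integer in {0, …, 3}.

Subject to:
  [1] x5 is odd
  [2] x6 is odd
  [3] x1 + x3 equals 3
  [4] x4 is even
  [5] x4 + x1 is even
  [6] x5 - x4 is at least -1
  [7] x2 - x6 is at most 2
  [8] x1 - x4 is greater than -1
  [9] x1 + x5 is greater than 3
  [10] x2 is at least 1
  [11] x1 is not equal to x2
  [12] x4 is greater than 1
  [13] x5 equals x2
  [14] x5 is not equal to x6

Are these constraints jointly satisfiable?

Satisfiable

Take x1 = 2, x2 = 3, x3 = 1, x4 = 2, x5 = 3, x6 = 1. Then constraint 3: x1 + x3 = 3; constraint 6: x5 - x4 = 1; constraint 7: x2 - x6 = 2, and every other listed constraint is also met.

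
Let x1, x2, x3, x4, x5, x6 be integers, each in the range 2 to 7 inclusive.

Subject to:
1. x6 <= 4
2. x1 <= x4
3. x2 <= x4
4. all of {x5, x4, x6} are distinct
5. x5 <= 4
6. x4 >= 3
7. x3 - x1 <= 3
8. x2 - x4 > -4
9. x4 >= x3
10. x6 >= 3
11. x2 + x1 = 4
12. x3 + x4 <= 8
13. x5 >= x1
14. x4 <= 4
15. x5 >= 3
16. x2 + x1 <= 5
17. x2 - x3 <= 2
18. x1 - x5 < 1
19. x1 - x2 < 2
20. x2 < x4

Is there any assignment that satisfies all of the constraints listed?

Constraints 1, 5, 6, 10, 14, and 15 confine each of x5, x4, x6 to the 2 values {3, 4}.
Constraint 4 requires all 3 of them to be distinct, but only 2 values are available — impossible by the pigeonhole principle.

Unsatisfiable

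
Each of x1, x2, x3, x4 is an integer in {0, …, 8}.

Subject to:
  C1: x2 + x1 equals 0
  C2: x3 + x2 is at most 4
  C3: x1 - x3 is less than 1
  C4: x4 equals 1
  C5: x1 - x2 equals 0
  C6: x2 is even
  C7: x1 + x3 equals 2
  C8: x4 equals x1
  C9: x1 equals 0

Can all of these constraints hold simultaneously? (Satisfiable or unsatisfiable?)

Unsatisfiable

Constraint 4 fixes x4 = 1 and constraint 9 fixes x1 = 0, but constraint 8 requires x4 = x1. Since 1 ≠ 0, contradiction.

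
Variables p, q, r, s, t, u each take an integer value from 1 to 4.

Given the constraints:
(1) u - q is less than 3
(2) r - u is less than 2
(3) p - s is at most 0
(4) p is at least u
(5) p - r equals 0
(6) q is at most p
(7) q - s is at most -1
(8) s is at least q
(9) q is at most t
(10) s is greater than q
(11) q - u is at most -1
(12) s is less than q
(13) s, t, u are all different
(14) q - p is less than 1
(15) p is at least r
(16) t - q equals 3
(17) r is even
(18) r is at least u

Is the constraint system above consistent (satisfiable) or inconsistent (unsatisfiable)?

Unsatisfiable

Constraints 3, 11, 12, 15, and 18 give s < q, q < u, u ≤ r, r ≤ p, p ≤ s. Chaining: s < q < u ≤ r ≤ p ≤ s, which forces s < s — impossible.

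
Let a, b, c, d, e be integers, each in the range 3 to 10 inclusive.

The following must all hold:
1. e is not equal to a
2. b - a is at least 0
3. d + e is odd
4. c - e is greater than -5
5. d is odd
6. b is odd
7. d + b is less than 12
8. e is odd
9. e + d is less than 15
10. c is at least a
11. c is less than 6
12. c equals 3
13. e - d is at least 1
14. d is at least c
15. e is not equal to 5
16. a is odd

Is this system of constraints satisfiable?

Constraint 5 makes d odd and constraint 8 makes e odd, so d + e must be even. Constraint 3 says d + e is odd — contradiction.

Unsatisfiable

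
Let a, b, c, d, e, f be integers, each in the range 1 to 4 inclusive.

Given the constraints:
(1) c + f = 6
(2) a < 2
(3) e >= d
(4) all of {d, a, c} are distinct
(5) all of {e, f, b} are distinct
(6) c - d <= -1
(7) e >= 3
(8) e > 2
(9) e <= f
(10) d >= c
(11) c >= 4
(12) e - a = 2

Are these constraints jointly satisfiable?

From constraint 11: c ≥ 4. From constraints 7 and 9: f ≥ e ≥ 3. Hence c + f ≥ 7. But constraint 1 requires c + f = 6, and 6 < 7. Contradiction.

Unsatisfiable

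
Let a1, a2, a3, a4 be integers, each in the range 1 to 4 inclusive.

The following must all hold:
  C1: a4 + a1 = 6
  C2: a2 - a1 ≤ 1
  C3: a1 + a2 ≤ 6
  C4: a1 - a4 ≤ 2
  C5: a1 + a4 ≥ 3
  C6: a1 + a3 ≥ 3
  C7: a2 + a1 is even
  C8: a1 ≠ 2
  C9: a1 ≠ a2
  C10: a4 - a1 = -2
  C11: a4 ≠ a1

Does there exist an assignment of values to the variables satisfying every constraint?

Satisfiable

Take a1 = 4, a2 = 2, a3 = 1, a4 = 2. Then constraint 1: a4 + a1 = 6; constraint 2: a2 - a1 = -2; constraint 3: a1 + a2 = 6, and every other listed constraint is also met.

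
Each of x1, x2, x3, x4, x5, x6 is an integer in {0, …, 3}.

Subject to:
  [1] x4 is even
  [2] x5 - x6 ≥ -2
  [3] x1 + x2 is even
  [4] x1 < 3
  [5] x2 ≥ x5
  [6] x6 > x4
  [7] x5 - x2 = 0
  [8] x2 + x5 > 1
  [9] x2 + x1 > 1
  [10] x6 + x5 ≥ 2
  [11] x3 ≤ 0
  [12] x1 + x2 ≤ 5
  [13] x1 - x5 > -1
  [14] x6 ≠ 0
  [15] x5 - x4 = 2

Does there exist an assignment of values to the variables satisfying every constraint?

Satisfiable

Try x1 = 2, x2 = 2, x3 = 0, x4 = 0, x5 = 2, x6 = 2.
Check constraint 2: x5 - x6 = 0; constraint 7: x5 - x2 = 0; constraint 8: x2 + x5 = 4. The remaining constraints are straightforward to verify.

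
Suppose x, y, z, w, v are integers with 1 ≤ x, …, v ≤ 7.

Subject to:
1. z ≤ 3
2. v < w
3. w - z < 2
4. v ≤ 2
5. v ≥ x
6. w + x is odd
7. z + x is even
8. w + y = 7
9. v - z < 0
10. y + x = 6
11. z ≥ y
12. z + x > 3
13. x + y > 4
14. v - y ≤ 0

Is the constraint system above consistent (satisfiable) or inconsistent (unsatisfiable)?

Unsatisfiable

From constraints 1 and 11: y ≤ z ≤ 3. From constraints 4 and 5: x ≤ v ≤ 2. Hence y + x ≤ 5. But constraint 10 requires y + x = 6, and 6 > 5. Contradiction.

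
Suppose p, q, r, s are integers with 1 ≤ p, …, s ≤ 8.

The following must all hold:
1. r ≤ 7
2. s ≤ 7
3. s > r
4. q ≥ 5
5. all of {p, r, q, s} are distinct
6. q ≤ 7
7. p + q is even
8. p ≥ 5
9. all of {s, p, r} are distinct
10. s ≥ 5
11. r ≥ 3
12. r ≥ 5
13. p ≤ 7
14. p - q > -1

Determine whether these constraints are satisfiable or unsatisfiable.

Unsatisfiable

Constraints 1, 2, 4, 6, 8, 10, 12, and 13 confine each of p, r, q, s to the 3 values {5, …, 7}.
Constraint 5 requires all 4 of them to be distinct, but only 3 values are available — impossible by the pigeonhole principle.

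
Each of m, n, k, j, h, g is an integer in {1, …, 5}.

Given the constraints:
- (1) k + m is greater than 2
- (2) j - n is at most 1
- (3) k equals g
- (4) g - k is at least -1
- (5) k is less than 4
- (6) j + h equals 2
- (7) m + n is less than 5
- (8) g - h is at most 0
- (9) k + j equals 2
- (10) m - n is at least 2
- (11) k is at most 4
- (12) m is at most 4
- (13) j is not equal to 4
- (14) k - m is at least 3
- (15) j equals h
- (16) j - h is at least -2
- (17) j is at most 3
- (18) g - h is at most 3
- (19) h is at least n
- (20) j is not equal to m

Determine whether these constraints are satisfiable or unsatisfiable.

Constraints 2, 4, 8, 10, 14, and 16 give m − n ≥ 2, n − j ≥ -1, j − h ≥ -2, h − g ≥ 0, g − k ≥ -1, k − m ≥ 3.
Adding all 6 inequalities: the left sides telescope to 0, and the right sides sum to 2 + (-1) + (-2) + 0 + (-1) + 3 = 1. So 0 ≥ 1, which is false.

Unsatisfiable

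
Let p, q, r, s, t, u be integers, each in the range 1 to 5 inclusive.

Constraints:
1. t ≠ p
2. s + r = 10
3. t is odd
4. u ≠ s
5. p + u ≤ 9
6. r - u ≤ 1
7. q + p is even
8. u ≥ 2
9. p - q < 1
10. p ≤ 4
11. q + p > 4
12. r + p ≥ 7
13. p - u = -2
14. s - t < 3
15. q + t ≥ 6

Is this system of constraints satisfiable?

Try p = 2, q = 4, r = 5, s = 5, t = 3, u = 4.
Check constraint 2: s + r = 10; constraint 5: p + u = 6; constraint 6: r - u = 1. The remaining constraints are straightforward to verify.

Satisfiable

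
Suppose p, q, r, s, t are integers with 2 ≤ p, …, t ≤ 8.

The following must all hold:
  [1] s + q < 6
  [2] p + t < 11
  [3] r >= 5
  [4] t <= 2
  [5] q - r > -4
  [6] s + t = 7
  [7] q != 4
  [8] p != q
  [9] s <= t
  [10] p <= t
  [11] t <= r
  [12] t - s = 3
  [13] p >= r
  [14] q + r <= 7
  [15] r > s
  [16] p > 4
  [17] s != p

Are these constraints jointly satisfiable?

From constraints 3 and 13: p ≥ r and r ≥ 5, so p ≥ 5. From constraints 4 and 10: p ≤ t and t ≤ 2, so p ≤ 2. But 2 < 5, so no value of p works.

Unsatisfiable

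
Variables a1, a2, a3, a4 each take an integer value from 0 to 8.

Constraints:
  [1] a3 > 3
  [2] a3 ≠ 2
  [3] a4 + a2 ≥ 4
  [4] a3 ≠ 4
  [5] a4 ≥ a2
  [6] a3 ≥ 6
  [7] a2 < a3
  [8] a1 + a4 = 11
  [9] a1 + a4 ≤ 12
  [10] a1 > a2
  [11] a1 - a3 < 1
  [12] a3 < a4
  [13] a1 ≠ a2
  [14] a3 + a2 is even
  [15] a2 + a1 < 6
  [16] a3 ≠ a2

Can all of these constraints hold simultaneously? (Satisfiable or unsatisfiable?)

Satisfiable

Setting (a1, a2, a3, a4) = (4, 0, 6, 7) satisfies everything: constraint 3: a4 + a2 = 7; constraint 8: a1 + a4 = 11, and the others follow.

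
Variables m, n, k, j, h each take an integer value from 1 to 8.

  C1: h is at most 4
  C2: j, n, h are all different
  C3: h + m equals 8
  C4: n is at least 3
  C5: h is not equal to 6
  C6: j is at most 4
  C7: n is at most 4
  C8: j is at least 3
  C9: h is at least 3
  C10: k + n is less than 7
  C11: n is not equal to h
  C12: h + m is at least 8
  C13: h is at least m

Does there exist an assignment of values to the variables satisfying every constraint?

Constraints 1, 4, 6, 7, 8, and 9 confine each of j, n, h to the 2 values {3, 4}.
Constraint 2 requires all 3 of them to be distinct, but only 2 values are available — impossible by the pigeonhole principle.

Unsatisfiable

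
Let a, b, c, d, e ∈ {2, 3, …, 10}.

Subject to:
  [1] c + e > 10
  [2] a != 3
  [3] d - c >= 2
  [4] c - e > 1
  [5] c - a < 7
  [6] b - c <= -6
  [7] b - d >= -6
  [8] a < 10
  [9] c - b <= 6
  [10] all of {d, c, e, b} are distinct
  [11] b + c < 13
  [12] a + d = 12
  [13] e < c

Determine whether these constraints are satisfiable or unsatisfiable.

Constraints 3, 6, and 7 give c − b ≥ 6, b − d ≥ -6, d − c ≥ 2.
Adding all 3 inequalities: the left sides telescope to 0, and the right sides sum to 6 + (-6) + 2 = 2. So 0 ≥ 2, which is false.

Unsatisfiable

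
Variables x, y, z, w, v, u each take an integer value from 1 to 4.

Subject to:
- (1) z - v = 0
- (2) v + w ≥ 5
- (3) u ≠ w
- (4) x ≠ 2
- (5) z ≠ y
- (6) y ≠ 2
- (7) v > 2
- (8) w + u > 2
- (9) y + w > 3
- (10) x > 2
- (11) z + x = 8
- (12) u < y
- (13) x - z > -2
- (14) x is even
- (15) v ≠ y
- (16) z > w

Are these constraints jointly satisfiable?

Setting (x, y, z, w, v, u) = (4, 3, 4, 3, 4, 2) satisfies everything: constraint 1: z - v = 0; constraint 2: v + w = 7, and the others follow.

Satisfiable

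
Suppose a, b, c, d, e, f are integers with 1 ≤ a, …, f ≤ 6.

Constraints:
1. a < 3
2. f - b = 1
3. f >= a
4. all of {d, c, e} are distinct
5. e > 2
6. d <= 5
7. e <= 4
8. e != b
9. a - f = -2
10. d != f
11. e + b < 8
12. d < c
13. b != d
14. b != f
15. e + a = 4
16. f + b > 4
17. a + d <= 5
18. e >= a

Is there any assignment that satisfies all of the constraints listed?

Satisfiable

Take a = 1, b = 2, c = 5, d = 1, e = 3, f = 3. Then constraint 2: f - b = 1; constraint 9: a - f = -2, and every other listed constraint is also met.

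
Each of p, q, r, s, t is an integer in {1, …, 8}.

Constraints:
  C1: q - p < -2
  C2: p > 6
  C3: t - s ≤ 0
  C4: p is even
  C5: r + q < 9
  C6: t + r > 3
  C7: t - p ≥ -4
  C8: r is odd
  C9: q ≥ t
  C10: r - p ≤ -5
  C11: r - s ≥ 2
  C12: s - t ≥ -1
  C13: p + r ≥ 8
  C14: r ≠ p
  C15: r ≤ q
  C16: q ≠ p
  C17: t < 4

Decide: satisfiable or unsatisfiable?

Unsatisfiable

Constraints 7, 10, 11, and 12 give t − p ≥ -4, p − r ≥ 5, r − s ≥ 2, s − t ≥ -1.
Adding all 4 inequalities: the left sides telescope to 0, and the right sides sum to (-4) + 5 + 2 + (-1) = 2. So 0 ≥ 2, which is false.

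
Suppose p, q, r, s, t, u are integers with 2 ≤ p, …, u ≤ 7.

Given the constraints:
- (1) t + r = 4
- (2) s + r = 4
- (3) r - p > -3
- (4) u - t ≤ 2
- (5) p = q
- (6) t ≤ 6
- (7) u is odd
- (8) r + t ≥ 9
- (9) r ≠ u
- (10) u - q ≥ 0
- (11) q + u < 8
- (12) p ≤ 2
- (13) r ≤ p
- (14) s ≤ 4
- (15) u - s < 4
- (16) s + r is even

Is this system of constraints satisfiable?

From constraints 12 and 13: r ≤ p ≤ 2. From constraint 6: t ≤ 6. Hence r + t ≤ 8. But constraint 8 requires r + t ≥ 9, and 9 > 8. Contradiction.

Unsatisfiable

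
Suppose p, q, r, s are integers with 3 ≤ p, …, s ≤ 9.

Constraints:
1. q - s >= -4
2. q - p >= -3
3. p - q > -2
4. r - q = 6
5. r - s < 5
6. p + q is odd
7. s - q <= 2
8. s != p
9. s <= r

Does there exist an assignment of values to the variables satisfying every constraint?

Take p = 4, q = 3, r = 9, s = 5. Then constraint 1: q - s = -2; constraint 2: q - p = -1, and every other listed constraint is also met.

Satisfiable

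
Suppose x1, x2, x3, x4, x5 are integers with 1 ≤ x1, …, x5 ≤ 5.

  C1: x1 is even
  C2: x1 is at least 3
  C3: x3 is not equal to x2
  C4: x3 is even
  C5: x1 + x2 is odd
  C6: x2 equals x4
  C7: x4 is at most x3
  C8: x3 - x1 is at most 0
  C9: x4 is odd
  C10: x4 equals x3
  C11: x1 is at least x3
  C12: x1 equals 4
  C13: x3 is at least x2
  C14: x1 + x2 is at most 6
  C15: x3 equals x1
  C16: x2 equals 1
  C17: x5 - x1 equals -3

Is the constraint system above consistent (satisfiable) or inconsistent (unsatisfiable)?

Constraint 16 fixes x2 = 1 and constraint 12 fixes x1 = 4. Constraints 6, 10, and 15 give x2 = x4 = x3 = x1, so x2 = x1. But 1 ≠ 4 — contradiction.

Unsatisfiable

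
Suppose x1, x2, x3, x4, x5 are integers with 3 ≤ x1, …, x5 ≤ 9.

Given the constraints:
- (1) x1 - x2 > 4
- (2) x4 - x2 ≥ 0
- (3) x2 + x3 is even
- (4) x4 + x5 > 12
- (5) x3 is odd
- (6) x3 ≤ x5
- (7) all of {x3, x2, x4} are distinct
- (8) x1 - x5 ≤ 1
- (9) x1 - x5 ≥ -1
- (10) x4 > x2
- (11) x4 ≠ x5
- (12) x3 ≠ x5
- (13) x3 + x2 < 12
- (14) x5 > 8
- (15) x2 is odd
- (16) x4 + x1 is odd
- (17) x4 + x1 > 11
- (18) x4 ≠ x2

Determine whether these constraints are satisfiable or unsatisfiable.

The assignment x1 = 9, x2 = 3, x3 = 7, x4 = 4, x5 = 9 works:
  constraint 1 holds since x1 - x2 = 6.
  constraint 2 holds since x4 - x2 = 1.
  constraint 4 holds since x4 + x5 = 13.
The rest check out directly.

Satisfiable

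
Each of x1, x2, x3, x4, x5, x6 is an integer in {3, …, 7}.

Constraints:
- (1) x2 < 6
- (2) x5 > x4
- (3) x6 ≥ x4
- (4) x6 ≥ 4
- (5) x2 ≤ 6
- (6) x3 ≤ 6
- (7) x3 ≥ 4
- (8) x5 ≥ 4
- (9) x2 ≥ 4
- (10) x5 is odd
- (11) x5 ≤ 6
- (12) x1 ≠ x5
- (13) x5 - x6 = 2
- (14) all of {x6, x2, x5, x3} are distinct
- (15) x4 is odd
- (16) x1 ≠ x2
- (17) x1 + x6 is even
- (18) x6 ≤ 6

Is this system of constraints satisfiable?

Constraints 4, 5, 6, 7, 8, 9, 11, and 18 confine each of x6, x2, x5, x3 to the 3 values {4, …, 6}.
Constraint 14 requires all 4 of them to be distinct, but only 3 values are available — impossible by the pigeonhole principle.

Unsatisfiable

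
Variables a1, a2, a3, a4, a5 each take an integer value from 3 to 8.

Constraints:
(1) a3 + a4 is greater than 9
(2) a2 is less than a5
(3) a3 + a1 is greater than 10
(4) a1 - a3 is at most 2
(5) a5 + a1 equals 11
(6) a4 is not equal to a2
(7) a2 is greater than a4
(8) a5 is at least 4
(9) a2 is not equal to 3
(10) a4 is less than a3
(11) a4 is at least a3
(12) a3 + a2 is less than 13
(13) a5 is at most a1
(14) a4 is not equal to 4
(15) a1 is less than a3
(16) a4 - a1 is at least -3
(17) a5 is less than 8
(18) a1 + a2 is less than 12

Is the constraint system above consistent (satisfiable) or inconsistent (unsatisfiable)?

Constraints 2, 7, 11, 13, and 15 give a4 < a2, a2 < a5, a5 ≤ a1, a1 < a3, a3 ≤ a4. Chaining: a4 < a2 < a5 ≤ a1 < a3 ≤ a4, which forces a4 < a4 — impossible.

Unsatisfiable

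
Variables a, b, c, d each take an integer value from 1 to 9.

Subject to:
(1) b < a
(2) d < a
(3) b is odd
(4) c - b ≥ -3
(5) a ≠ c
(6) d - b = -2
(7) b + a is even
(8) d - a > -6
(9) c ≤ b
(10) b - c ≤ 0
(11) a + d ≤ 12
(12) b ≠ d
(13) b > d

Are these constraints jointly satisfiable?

Setting (a, b, c, d) = (7, 5, 5, 3) satisfies everything: constraint 4: c - b = 0; constraint 6: d - b = -2; constraint 8: d - a = -4, and the others follow.

Satisfiable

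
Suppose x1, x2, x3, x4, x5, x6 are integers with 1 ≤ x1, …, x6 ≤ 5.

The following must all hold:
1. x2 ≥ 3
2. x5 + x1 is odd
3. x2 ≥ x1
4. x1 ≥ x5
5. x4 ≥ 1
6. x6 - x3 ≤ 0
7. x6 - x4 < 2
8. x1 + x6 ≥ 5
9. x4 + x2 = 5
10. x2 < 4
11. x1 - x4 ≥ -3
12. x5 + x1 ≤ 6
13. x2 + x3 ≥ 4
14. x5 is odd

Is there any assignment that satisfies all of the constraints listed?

The assignment x1 = 2, x2 = 3, x3 = 4, x4 = 2, x5 = 1, x6 = 3 works:
  constraint 6 holds since x6 - x3 = -1.
  constraint 7 holds since x6 - x4 = 1.
  constraint 8 holds since x1 + x6 = 5.
The rest check out directly.

Satisfiable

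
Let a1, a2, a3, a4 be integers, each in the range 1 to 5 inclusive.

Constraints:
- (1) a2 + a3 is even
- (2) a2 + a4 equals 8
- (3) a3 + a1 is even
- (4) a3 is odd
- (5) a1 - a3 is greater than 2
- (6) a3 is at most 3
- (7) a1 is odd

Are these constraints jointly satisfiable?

One satisfying assignment is a1 = 5, a2 = 5, a3 = 1, a4 = 3.
For the less obvious constraints — constraint 1: a2 + a3 = 6 is even; constraint 2: a2 + a4 = 8; constraint 5: a1 - a3 = 4 — and the others hold by inspection.

Satisfiable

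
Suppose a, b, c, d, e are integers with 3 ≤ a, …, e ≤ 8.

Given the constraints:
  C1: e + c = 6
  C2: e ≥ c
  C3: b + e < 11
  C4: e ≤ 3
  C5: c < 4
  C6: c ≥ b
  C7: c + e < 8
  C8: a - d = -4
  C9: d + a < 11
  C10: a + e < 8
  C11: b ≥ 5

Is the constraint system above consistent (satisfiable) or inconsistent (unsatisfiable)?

Unsatisfiable

From constraints 6 and 11: c ≥ b and b ≥ 5, so c ≥ 5. From constraints 2 and 4: c ≤ e and e ≤ 3, so c ≤ 3. But 3 < 5, so no value of c works.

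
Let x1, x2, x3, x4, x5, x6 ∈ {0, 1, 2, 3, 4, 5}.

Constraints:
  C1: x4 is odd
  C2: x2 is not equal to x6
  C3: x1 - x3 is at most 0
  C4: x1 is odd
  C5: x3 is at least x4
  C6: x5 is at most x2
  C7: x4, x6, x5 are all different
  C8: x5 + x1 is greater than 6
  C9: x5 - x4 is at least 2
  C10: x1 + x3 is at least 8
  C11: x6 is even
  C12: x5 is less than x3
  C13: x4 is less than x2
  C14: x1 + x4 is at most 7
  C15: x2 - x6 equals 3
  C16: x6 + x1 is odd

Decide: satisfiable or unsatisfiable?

Setting (x1, x2, x3, x4, x5, x6) = (5, 5, 5, 1, 4, 2) satisfies everything: constraint 3: x1 - x3 = 0; constraint 8: x5 + x1 = 9, and the others follow.

Satisfiable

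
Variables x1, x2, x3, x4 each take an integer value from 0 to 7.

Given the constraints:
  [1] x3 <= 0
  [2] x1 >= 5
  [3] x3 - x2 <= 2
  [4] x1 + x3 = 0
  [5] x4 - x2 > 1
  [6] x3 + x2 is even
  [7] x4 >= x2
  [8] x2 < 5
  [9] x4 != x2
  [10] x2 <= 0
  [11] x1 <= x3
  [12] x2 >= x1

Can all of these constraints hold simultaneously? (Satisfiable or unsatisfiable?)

From constraint 2: x1 ≥ 5. From constraints 1 and 11: x1 ≤ x3 and x3 ≤ 0, so x1 ≤ 0. But 0 < 5, so no value of x1 works.

Unsatisfiable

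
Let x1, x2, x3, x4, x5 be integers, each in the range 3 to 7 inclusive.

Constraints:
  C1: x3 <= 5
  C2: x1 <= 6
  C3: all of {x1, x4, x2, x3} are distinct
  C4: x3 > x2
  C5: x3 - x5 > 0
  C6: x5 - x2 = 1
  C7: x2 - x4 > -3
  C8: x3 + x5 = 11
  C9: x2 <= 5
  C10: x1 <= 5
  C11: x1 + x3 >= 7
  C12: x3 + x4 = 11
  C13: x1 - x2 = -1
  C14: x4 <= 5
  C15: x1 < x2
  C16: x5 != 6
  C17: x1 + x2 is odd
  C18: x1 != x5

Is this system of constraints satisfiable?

Unsatisfiable

Constraints 1, 9, 10, and 14 confine each of x1, x4, x2, x3 to the 3 values {3, …, 5} (the domain already gives each ≥ 3).
Constraint 3 requires all 4 of them to be distinct, but only 3 values are available — impossible by the pigeonhole principle.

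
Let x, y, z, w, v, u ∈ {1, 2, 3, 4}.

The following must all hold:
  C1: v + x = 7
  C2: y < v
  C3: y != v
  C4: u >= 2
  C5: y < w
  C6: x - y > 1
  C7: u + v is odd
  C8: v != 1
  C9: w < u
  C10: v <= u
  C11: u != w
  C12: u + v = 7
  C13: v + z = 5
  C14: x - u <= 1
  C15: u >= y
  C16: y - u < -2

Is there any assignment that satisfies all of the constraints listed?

Satisfiable

Take x = 4, y = 1, z = 2, w = 3, v = 3, u = 4. Then constraint 1: v + x = 7; constraint 6: x - y = 3, and every other listed constraint is also met.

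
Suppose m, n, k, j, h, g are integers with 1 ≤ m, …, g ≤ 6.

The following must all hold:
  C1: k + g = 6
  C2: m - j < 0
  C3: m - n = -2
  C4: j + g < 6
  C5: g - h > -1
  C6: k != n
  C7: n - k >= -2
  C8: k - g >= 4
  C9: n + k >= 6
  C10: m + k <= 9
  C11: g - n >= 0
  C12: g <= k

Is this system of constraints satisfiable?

Unsatisfiable

Constraints 7, 8, and 11 give n − k ≥ -2, k − g ≥ 4, g − n ≥ 0.
Adding all 3 inequalities: the left sides telescope to 0, and the right sides sum to (-2) + 4 + 0 = 2. So 0 ≥ 2, which is false.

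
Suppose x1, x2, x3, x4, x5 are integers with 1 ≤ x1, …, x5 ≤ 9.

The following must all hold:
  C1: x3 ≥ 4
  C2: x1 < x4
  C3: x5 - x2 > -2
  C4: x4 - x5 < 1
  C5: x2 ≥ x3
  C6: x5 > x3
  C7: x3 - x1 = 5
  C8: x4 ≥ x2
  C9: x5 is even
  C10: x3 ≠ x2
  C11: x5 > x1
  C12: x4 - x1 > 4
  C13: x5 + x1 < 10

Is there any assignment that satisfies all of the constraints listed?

Satisfiable

Setting (x1, x2, x3, x4, x5) = (1, 8, 6, 8, 8) satisfies everything: constraint 3: x5 - x2 = 0; constraint 4: x4 - x5 = 0; constraint 7: x3 - x1 = 5, and the others follow.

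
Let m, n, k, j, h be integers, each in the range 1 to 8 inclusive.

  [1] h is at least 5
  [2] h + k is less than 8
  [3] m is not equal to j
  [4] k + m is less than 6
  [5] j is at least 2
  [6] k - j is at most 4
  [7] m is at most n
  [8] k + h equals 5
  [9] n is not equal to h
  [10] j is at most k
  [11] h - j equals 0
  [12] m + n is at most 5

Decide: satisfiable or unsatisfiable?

Unsatisfiable

From constraints 5 and 10: k ≥ j ≥ 2. From constraint 1: h ≥ 5. Hence k + h ≥ 7. But constraint 8 requires k + h = 5, and 5 < 7. Contradiction.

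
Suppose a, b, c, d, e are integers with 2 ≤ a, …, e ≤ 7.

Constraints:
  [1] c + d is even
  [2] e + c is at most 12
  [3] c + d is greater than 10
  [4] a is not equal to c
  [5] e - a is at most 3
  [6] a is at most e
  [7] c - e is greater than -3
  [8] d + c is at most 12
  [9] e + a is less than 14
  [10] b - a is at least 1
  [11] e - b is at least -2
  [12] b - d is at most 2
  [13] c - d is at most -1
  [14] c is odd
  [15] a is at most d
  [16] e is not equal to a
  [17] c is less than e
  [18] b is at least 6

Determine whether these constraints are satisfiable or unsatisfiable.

One satisfying assignment is a = 6, b = 7, c = 5, d = 7, e = 7.
For the less obvious constraints — constraint 2: e + c = 12; constraint 3: c + d = 12 — and the others hold by inspection.

Satisfiable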